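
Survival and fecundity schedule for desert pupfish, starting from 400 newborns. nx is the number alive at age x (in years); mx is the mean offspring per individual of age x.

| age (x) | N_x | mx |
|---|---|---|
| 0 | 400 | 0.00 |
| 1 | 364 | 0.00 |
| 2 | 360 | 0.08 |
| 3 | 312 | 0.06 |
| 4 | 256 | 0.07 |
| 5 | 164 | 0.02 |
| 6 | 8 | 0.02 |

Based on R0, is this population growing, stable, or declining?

lx = nx/n0 = nx/400: 1, 0.91, 0.9, 0.78, 0.64, 0.41, 0.02
R0 = Σ lx·mx = 0 + 0 + 0.072 + 0.0468 + 0.0448 + 0.0082 + 0.0004 = 0.1722
R0 < 1, so the population is declining.

declining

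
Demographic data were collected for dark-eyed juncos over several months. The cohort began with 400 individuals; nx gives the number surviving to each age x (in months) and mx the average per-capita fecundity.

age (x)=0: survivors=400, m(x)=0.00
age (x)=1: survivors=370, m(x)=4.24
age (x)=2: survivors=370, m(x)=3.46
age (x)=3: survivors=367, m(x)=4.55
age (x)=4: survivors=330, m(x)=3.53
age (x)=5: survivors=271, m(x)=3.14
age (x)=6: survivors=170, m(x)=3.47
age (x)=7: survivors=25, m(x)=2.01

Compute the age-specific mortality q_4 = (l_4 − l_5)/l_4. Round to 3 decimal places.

0.179

lx = nx/n0 = nx/400: 1, 0.925, 0.925, 0.9175, 0.825, 0.6775, 0.425, 0.0625
q_4 = (l_4 − l_5) / l_4 = (0.825 − 0.6775) / 0.825
     = 0.1475 / 0.825 = 0.178788… → 0.179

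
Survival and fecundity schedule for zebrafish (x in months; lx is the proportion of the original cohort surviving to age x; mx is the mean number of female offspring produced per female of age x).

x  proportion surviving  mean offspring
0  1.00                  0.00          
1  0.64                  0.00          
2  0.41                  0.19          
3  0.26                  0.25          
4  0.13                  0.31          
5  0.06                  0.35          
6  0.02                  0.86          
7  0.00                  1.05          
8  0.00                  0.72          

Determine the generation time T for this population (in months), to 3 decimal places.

3.253

lx·mx: 0, 0, 0.0779, 0.065, 0.0403, 0.021, 0.0172, 0, 0 → R0 = 0.2214
x·lx·mx: 0, 0, 0.1558, 0.195, 0.1612, 0.105, 0.1032, 0, 0 → Σ = 0.7202
T = 0.7202 / 0.2214 = 3.252936… → 3.253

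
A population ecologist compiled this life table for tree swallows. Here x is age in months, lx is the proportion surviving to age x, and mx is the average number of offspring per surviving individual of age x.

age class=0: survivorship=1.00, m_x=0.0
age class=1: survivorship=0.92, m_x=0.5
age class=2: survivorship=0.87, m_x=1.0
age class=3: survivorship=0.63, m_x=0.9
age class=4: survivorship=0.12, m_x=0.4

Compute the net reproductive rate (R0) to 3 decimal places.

1.945

lx·mx by age: 0, 0.46, 0.87, 0.567, 0.048
R0 = Σ lx·mx = 1.945 → 1.945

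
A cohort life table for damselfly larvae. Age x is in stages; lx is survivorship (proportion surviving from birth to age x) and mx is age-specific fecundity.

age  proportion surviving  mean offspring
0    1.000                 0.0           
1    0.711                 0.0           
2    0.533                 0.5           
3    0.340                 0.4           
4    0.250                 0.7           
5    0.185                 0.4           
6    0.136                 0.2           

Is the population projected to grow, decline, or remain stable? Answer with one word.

R0 = Σ lx·mx = 0 + 0 + 0.2665 + 0.136 + 0.175 + 0.074 + 0.0272 = 0.6787
R0 < 1, so the population is declining.

declining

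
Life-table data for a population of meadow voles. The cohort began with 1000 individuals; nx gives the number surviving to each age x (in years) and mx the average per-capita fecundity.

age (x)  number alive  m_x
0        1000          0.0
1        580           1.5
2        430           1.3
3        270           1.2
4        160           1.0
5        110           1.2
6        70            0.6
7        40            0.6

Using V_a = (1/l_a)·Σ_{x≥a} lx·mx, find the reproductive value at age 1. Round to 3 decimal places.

3.640

lx = nx/n0 = nx/1000: 1, 0.58, 0.43, 0.27, 0.16, 0.11, 0.07, 0.04
lx·mx for x ≥ 1: 0.87, 0.559, 0.324, 0.16, 0.132, 0.042, 0.024 → sum = 2.111
V_1 = 2.111 / l_1 = 2.111 / 0.58 = 3.639655… → 3.640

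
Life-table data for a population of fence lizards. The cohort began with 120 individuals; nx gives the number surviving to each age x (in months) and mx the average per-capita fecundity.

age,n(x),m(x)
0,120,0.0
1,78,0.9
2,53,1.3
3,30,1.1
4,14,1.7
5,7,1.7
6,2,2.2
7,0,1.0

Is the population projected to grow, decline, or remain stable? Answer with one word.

lx = nx/n0 = nx/120: 1, 0.65, 0.44167…, 0.25, 0.11667…, 0.05833…, 0.01667…, 0
R0 = Σ lx·mx = 0 + 0.585 + 0.574167… + 0.275 + 0.198333… + 0.099167… + 0.036667… + 0 = 1.768333…
R0 > 1, so the population is growing.

growing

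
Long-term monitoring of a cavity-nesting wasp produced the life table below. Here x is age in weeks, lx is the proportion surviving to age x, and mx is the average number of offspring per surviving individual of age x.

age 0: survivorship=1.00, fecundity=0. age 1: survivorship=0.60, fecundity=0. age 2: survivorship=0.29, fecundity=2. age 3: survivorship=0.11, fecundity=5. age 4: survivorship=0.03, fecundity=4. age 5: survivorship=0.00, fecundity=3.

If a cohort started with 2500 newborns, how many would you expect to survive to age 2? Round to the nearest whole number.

Expected survivors = N0 · l_2 = 2500 × 0.29 = 725 → 725

725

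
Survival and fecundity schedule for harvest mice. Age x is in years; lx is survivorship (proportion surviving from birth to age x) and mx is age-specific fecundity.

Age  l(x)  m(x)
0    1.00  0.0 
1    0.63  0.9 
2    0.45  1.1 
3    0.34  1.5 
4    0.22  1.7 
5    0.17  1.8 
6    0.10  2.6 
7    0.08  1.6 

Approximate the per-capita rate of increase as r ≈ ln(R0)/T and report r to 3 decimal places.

R0 = Σ lx·mx = 0 + 0.567 + 0.495 + 0.51 + 0.374 + 0.306 + 0.26 + 0.128 = 2.64
Σ x·lx·mx = 8.569; T = 8.569/2.64 = 3.24583…
r ≈ ln(R0)/T = ln(2.64)/3.24583… = 0.29908… → 0.299

0.299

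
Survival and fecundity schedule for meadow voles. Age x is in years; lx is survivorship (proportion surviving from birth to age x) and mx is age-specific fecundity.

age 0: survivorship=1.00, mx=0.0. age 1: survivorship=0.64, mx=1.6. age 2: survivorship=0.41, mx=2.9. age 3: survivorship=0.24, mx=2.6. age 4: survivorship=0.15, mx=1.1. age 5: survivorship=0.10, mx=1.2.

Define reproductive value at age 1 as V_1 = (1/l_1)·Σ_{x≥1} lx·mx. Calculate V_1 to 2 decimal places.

4.88

lx·mx for x ≥ 1: 1.024, 1.189, 0.624, 0.165, 0.12 → sum = 3.122
V_1 = 3.122 / l_1 = 3.122 / 0.64 = 4.878125 → 4.88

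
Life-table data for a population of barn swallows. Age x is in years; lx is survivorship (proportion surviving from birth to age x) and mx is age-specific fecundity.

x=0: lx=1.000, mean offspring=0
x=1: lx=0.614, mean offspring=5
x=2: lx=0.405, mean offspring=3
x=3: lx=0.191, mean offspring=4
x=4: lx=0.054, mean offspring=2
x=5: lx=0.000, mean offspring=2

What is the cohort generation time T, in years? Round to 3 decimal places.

1.595

lx·mx: 0, 3.07, 1.215, 0.764, 0.108, 0 → R0 = 5.157
x·lx·mx: 0, 3.07, 2.43, 2.292, 0.432, 0 → Σ = 8.224
T = 8.224 / 5.157 = 1.594726… → 1.595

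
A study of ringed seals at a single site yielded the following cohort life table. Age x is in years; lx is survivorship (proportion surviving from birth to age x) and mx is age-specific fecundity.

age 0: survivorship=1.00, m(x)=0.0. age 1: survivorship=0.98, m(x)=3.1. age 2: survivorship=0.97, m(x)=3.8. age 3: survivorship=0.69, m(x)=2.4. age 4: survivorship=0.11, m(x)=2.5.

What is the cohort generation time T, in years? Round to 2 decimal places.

lx·mx: 0, 3.038, 3.686, 1.656, 0.275 → R0 = 8.655
x·lx·mx: 0, 3.038, 7.372, 4.968, 1.1 → Σ = 16.478
T = 16.478 / 8.655 = 1.903871… → 1.90

1.90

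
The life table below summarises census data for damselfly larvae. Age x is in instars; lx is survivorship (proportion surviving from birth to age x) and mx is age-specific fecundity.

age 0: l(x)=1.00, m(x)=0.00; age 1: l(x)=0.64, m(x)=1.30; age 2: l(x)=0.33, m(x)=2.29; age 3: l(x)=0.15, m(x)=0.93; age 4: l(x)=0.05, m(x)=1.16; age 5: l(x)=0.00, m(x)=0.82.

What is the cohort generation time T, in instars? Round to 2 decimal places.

1.68

lx·mx: 0, 0.832, 0.7557, 0.1395, 0.058, 0 → R0 = 1.7852
x·lx·mx: 0, 0.832, 1.5114, 0.4185, 0.232, 0 → Σ = 2.9939
T = 2.9939 / 1.7852 = 1.677067… → 1.68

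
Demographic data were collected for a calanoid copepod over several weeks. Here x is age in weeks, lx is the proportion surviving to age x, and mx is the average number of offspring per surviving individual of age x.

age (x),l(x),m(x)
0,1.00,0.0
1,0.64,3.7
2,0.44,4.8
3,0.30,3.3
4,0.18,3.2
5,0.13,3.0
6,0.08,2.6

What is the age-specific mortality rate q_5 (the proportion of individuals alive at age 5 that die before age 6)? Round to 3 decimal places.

q_5 = (l_5 − l_6) / l_5 = (0.13 − 0.08) / 0.13
     = 0.05 / 0.13 = 0.384615… → 0.385

0.385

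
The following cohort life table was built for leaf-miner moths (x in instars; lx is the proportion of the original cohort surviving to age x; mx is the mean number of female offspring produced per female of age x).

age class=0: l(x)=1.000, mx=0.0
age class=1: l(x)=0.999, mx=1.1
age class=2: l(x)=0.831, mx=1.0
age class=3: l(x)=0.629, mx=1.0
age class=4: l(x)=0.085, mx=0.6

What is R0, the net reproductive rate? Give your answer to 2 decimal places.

2.61

lx·mx by age: 0, 1.0989, 0.831, 0.629, 0.051
R0 = Σ lx·mx = 2.6099 → 2.61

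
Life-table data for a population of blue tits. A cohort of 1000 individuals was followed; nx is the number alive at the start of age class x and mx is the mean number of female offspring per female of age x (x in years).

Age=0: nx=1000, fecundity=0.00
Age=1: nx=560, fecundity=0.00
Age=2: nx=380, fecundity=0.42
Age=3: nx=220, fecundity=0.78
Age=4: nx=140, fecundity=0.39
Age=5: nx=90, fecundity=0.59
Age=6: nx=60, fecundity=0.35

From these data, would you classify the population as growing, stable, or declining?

lx = nx/n0 = nx/1000: 1, 0.56, 0.38, 0.22, 0.14, 0.09, 0.06
R0 = Σ lx·mx = 0 + 0 + 0.1596 + 0.1716 + 0.0546 + 0.0531 + 0.021 = 0.4599
R0 < 1, so the population is declining.

declining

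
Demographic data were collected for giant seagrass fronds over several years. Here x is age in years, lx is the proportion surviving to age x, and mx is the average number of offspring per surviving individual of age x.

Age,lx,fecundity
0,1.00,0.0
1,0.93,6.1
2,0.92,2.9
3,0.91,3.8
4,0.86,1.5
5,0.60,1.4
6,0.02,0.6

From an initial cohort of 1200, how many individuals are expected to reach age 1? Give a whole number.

Expected survivors = N0 · l_1 = 1200 × 0.93 = 1116 → 1116

1116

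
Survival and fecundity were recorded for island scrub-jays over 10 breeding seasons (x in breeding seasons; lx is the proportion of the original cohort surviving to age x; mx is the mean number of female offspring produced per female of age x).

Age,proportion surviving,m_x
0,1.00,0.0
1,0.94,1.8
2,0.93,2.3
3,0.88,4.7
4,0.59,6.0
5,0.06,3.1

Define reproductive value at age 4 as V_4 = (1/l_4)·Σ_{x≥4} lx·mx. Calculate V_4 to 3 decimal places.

lx·mx for x ≥ 4: 3.54, 0.186 → sum = 3.726
V_4 = 3.726 / l_4 = 3.726 / 0.59 = 6.315254… → 6.315

6.315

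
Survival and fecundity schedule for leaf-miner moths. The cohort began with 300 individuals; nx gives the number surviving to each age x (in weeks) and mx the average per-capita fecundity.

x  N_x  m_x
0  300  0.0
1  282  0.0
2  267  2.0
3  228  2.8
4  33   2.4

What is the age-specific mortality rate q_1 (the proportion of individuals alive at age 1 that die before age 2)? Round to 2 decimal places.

lx = nx/n0 = nx/300: 1, 0.94, 0.89, 0.76, 0.11
q_1 = (l_1 − l_2) / l_1 = (0.94 − 0.89) / 0.94
     = 0.05 / 0.94 = 0.053191… → 0.05

0.05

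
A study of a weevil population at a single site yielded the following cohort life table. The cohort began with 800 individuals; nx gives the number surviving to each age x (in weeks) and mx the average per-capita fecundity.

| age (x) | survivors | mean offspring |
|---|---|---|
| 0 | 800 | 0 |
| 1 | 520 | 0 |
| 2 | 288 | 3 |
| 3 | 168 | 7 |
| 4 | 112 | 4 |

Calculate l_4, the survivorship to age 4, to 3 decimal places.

0.140

l_4 = n_4/n_0 = 112/800 = 0.14 → 0.140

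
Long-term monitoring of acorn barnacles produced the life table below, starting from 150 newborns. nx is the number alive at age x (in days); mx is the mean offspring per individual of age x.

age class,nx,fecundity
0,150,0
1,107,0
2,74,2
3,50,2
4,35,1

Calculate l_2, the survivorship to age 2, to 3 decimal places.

l_2 = n_2/n_0 = 74/150 = 0.493333… → 0.493

0.493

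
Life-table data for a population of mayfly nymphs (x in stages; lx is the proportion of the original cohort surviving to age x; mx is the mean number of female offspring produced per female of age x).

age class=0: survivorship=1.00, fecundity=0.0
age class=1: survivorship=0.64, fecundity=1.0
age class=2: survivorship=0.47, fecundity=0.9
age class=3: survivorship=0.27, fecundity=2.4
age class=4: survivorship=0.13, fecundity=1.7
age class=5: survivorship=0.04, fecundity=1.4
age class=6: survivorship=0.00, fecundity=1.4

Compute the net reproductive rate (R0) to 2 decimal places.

1.99

lx·mx by age: 0, 0.64, 0.423, 0.648, 0.221, 0.056, 0
R0 = Σ lx·mx = 1.988 → 1.99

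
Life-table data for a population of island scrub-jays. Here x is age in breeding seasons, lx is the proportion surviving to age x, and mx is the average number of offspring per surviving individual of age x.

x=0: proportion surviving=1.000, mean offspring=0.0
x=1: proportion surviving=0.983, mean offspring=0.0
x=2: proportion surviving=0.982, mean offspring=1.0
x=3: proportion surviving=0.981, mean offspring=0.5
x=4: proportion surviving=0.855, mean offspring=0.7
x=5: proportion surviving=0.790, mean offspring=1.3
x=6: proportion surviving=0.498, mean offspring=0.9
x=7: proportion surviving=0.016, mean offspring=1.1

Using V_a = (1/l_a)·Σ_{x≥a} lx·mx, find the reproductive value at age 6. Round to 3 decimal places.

0.935

lx·mx for x ≥ 6: 0.4482, 0.0176 → sum = 0.4658
V_6 = 0.4658 / l_6 = 0.4658 / 0.498 = 0.935341… → 0.935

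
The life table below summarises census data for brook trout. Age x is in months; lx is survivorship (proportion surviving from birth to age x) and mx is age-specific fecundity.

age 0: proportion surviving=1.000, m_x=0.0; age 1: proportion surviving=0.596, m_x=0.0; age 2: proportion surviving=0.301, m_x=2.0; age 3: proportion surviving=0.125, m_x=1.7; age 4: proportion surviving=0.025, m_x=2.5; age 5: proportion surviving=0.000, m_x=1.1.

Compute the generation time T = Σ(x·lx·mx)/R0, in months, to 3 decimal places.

lx·mx: 0, 0, 0.602, 0.2125, 0.0625, 0 → R0 = 0.877
x·lx·mx: 0, 0, 1.204, 0.6375, 0.25, 0 → Σ = 2.0915
T = 2.0915 / 0.877 = 2.384835… → 2.385

2.385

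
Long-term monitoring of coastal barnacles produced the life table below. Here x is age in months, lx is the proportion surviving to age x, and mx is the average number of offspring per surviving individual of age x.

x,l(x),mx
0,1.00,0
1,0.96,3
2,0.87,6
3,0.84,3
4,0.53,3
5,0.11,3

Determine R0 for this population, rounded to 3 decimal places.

12.540

lx·mx by age: 0, 2.88, 5.22, 2.52, 1.59, 0.33
R0 = Σ lx·mx = 12.54 → 12.540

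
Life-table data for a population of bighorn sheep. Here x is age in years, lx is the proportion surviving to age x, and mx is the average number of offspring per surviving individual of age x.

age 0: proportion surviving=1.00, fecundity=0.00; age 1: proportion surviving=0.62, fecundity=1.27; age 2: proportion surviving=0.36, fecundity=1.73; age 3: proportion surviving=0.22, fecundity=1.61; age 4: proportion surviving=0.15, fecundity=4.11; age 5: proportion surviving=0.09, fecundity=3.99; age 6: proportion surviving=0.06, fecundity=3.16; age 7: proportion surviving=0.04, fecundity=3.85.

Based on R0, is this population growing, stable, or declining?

growing

R0 = Σ lx·mx = 0 + 0.7874 + 0.6228 + 0.3542 + 0.6165 + 0.3591 + 0.1896 + 0.154 = 3.0836
R0 > 1, so the population is growing.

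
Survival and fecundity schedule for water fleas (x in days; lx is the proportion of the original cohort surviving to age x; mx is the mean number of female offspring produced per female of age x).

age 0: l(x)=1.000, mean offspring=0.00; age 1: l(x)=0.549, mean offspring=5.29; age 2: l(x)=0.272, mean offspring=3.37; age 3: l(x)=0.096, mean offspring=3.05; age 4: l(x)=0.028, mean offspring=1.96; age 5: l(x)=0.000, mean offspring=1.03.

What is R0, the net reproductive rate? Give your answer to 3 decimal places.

lx·mx by age: 0, 2.90421, 0.91664, 0.2928, 0.05488, 0
R0 = Σ lx·mx = 4.16853 → 4.169

4.169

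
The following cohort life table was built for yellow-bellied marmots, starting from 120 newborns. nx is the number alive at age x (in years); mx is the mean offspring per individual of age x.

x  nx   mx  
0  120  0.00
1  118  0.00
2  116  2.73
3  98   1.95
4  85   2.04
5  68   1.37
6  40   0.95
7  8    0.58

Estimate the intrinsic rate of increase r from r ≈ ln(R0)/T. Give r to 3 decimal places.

lx = nx/n0 = nx/120: 1, 0.98333…, 0.96667…, 0.81667…, 0.70833…, 0.56667…, 0.33333…, 0.06667…
R0 = Σ lx·mx = 0 + 0 + 2.639… + 1.5925… + 1.445… + 0.77633… + 0.31667… + 0.03867… = 6.808167…
Σ x·lx·mx = 21.887833…; T = 21.887833…/6.808167… = 3.21494…
r ≈ ln(R0)/T = ln(6.808167…)/3.21494… = 0.59663… → 0.597

0.597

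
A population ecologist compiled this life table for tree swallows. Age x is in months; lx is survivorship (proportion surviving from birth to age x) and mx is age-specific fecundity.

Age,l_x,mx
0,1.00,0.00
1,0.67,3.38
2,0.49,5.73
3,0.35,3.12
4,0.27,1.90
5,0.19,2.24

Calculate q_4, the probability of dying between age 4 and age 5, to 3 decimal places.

0.296

q_4 = (l_4 − l_5) / l_4 = (0.27 − 0.19) / 0.27
     = 0.08 / 0.27 = 0.296296… → 0.296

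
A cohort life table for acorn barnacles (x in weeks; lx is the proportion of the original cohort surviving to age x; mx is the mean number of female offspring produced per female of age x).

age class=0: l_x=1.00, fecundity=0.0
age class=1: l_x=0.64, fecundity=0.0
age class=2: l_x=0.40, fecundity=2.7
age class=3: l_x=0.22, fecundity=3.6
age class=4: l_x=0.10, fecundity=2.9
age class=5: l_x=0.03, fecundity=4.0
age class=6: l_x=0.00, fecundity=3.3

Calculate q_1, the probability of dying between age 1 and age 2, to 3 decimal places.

0.375

q_1 = (l_1 − l_2) / l_1 = (0.64 − 0.4) / 0.64
     = 0.24 / 0.64 = 0.375 → 0.375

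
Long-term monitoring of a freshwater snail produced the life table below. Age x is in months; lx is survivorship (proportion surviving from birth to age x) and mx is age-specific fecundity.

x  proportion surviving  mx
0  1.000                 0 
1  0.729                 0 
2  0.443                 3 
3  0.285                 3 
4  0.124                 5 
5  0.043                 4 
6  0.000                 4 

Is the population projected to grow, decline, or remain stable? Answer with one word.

R0 = Σ lx·mx = 0 + 0 + 1.329 + 0.855 + 0.62 + 0.172 + 0 = 2.976
R0 > 1, so the population is growing.

growing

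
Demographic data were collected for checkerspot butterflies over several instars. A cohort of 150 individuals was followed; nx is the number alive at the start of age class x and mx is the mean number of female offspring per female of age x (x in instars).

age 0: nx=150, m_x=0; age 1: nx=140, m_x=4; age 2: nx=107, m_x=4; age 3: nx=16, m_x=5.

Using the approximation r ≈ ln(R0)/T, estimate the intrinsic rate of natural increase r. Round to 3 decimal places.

lx = nx/n0 = nx/150: 1, 0.93333…, 0.71333…, 0.10667…
R0 = Σ lx·mx = 0 + 3.73333… + 2.85333… + 0.53333… = 7.12…
Σ x·lx·mx = 11.04…; T = 11.04…/7.12… = 1.55056…
r ≈ ln(R0)/T = ln(7.12…)/1.55056… = 1.26593… → 1.266

1.266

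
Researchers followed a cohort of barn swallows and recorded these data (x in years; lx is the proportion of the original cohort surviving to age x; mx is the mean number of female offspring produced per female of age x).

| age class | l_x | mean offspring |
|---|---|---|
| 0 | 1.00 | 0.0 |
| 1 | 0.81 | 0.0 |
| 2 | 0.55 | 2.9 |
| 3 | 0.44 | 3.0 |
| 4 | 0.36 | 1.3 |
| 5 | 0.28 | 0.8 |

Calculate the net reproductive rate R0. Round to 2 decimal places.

lx·mx by age: 0, 0, 1.595, 1.32, 0.468, 0.224
R0 = Σ lx·mx = 3.607 → 3.61

3.61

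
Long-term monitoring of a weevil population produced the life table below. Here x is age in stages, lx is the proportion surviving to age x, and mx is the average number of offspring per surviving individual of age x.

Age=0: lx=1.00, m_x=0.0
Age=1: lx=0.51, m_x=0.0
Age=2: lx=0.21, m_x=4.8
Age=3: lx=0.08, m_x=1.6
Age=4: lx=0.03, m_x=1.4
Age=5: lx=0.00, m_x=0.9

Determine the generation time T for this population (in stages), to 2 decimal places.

2.18

lx·mx: 0, 0, 1.008, 0.128, 0.042, 0 → R0 = 1.178
x·lx·mx: 0, 0, 2.016, 0.384, 0.168, 0 → Σ = 2.568
T = 2.568 / 1.178 = 2.179966… → 2.18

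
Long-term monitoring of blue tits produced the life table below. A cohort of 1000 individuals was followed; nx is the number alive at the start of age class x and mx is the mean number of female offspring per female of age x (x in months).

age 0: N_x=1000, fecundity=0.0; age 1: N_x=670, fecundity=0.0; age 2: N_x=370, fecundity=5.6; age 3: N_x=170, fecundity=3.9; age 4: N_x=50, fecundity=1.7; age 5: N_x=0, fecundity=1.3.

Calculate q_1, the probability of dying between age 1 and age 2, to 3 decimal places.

0.448

lx = nx/n0 = nx/1000: 1, 0.67, 0.37, 0.17, 0.05, 0
q_1 = (l_1 − l_2) / l_1 = (0.67 − 0.37) / 0.67
     = 0.3 / 0.67 = 0.447761… → 0.448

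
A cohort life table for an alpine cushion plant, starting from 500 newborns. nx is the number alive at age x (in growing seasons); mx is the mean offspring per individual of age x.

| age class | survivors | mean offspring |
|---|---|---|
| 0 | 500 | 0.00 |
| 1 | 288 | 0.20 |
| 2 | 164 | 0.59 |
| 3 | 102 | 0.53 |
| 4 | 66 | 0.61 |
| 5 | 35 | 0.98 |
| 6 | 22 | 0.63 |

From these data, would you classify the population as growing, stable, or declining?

declining

lx = nx/n0 = nx/500: 1, 0.576, 0.328, 0.204, 0.132, 0.07, 0.044
R0 = Σ lx·mx = 0 + 0.1152 + 0.19352 + 0.10812 + 0.08052 + 0.0686 + 0.02772 = 0.59368
R0 < 1, so the population is declining.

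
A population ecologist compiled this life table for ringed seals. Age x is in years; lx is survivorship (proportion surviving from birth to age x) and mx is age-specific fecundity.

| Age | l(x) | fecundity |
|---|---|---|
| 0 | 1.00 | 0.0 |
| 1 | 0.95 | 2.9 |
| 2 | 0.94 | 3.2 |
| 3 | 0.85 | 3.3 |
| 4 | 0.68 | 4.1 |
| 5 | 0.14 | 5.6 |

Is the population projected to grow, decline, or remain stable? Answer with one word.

growing

R0 = Σ lx·mx = 0 + 2.755 + 3.008 + 2.805 + 2.788 + 0.784 = 12.14
R0 > 1, so the population is growing.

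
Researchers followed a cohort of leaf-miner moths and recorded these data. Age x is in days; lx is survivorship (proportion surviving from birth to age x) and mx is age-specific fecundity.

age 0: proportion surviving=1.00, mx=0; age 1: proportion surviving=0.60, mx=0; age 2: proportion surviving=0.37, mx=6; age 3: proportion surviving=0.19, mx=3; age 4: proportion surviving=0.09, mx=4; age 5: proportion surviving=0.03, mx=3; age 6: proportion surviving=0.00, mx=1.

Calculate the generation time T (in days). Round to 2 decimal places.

lx·mx: 0, 0, 2.22, 0.57, 0.36, 0.09, 0 → R0 = 3.24
x·lx·mx: 0, 0, 4.44, 1.71, 1.44, 0.45, 0 → Σ = 8.04
T = 8.04 / 3.24 = 2.481481… → 2.48

2.48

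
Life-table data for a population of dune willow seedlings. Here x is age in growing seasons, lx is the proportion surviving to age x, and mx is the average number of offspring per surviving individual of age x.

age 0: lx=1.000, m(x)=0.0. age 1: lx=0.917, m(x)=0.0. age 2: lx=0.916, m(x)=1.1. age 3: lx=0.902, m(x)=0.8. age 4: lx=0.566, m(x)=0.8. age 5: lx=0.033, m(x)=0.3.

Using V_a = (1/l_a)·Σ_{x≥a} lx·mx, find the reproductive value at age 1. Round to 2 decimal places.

2.39

lx·mx for x ≥ 1: 0, 1.0076, 0.7216, 0.4528, 0.0099 → sum = 2.1919
V_1 = 2.1919 / l_1 = 2.1919 / 0.917 = 2.390294… → 2.39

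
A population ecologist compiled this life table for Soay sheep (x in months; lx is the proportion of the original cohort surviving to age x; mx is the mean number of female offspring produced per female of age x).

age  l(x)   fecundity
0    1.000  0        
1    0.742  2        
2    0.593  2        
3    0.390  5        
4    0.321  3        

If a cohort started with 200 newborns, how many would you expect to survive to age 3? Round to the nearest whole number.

Expected survivors = N0 · l_3 = 200 × 0.390 = 78 → 78

78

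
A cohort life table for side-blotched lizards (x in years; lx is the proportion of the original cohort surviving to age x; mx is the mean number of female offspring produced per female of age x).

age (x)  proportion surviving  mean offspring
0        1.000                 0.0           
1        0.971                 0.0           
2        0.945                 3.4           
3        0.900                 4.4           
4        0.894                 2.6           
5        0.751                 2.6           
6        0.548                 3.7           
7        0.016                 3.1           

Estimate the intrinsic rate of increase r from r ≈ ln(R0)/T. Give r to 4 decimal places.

R0 = Σ lx·mx = 0 + 0 + 3.213 + 3.96 + 2.3244 + 1.9526 + 2.0276 + 0.0496 = 13.5272
Σ x·lx·mx = 49.8794; T = 49.8794/13.5272 = 3.68734…
r ≈ ln(R0)/T = ln(13.5272)/3.68734… = 0.70639… → 0.7064

0.7064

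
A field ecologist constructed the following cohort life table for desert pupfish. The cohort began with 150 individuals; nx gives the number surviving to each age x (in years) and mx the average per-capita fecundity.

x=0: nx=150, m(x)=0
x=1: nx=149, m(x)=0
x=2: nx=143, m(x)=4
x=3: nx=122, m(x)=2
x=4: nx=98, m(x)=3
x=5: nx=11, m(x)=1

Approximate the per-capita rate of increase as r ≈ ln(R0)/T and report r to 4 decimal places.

lx = nx/n0 = nx/150: 1, 0.99333…, 0.95333…, 0.81333…, 0.65333…, 0.07333…
R0 = Σ lx·mx = 0 + 0 + 3.81333… + 1.62667… + 1.96… + 0.07333… = 7.473333…
Σ x·lx·mx = 20.713333…; T = 20.713333…/7.473333… = 2.77163…
r ≈ ln(R0)/T = ln(7.473333…)/2.77163… = 0.725688… → 0.7257

0.7257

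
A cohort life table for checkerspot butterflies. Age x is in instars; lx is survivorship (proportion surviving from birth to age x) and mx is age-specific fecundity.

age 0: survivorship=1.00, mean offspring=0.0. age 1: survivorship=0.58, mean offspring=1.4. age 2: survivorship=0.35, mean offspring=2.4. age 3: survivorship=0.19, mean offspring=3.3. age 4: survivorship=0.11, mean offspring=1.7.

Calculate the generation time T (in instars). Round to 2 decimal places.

lx·mx: 0, 0.812, 0.84, 0.627, 0.187 → R0 = 2.466
x·lx·mx: 0, 0.812, 1.68, 1.881, 0.748 → Σ = 5.121
T = 5.121 / 2.466 = 2.076642… → 2.08

2.08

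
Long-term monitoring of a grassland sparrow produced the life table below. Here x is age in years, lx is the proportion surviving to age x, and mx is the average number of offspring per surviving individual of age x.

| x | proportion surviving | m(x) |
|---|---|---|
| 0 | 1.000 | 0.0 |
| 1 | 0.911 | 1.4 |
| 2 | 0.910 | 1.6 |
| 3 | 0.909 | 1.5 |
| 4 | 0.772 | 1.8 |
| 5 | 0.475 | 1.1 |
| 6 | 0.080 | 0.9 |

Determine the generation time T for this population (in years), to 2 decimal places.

2.78

lx·mx: 0, 1.2754, 1.456, 1.3635, 1.3896, 0.5225, 0.072 → R0 = 6.079
x·lx·mx: 0, 1.2754, 2.912, 4.0905, 5.5584, 2.6125, 0.432 → Σ = 16.8808
T = 16.8808 / 6.079 = 2.776904… → 2.78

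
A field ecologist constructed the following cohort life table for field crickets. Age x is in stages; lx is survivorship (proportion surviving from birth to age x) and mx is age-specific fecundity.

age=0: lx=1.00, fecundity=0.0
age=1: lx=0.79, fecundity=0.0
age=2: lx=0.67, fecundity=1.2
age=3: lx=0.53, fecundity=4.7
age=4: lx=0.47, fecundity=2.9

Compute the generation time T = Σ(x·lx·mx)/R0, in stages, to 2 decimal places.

3.12

lx·mx: 0, 0, 0.804, 2.491, 1.363 → R0 = 4.658
x·lx·mx: 0, 0, 1.608, 7.473, 5.452 → Σ = 14.533
T = 14.533 / 4.658 = 3.120009… → 3.12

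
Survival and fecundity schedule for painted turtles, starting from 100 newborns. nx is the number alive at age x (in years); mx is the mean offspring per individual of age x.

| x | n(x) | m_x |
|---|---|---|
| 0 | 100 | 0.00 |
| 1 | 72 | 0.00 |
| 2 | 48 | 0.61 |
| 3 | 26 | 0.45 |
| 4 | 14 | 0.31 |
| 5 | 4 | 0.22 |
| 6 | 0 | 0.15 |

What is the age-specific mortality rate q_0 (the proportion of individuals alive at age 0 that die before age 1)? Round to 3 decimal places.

lx = nx/n0 = nx/100: 1, 0.72, 0.48, 0.26, 0.14, 0.04, 0
q_0 = (l_0 − l_1) / l_0 = (1 − 0.72) / 1
     = 0.28 / 1 = 0.28 → 0.280

0.280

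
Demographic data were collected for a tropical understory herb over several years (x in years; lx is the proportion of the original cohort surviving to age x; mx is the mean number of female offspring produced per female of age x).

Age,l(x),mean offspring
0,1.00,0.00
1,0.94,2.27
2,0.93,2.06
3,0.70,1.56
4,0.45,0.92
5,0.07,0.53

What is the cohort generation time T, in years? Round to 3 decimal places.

1.982

lx·mx: 0, 2.1338, 1.9158, 1.092, 0.414, 0.0371 → R0 = 5.5927
x·lx·mx: 0, 2.1338, 3.8316, 3.276, 1.656, 0.1855 → Σ = 11.0829
T = 11.0829 / 5.5927 = 1.981673… → 1.982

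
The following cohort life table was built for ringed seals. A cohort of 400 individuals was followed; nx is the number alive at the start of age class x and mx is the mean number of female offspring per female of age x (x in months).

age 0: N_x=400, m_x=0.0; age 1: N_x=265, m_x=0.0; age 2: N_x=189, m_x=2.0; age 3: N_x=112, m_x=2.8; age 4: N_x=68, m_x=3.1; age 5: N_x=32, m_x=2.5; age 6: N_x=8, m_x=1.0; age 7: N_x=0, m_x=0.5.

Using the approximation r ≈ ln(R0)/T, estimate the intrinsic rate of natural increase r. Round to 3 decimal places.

lx = nx/n0 = nx/400: 1, 0.6625, 0.4725, 0.28, 0.17, 0.08, 0.02, 0
R0 = Σ lx·mx = 0 + 0 + 0.945 + 0.784 + 0.527 + 0.2 + 0.02 + 0 = 2.476
Σ x·lx·mx = 7.47; T = 7.47/2.476 = 3.01696…
r ≈ ln(R0)/T = ln(2.476)/3.01696… = 0.30052… → 0.301

0.301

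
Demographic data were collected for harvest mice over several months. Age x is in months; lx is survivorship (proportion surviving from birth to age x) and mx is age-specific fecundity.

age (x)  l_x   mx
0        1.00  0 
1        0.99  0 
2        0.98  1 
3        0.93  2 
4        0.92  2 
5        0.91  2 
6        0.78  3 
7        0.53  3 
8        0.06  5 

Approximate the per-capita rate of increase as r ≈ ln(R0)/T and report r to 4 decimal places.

0.4938

R0 = Σ lx·mx = 0 + 0 + 0.98 + 1.86 + 1.84 + 1.82 + 2.34 + 1.59 + 0.3 = 10.73
Σ x·lx·mx = 51.57; T = 51.57/10.73 = 4.80615…
r ≈ ln(R0)/T = ln(10.73)/4.80615… = 0.493751… → 0.4938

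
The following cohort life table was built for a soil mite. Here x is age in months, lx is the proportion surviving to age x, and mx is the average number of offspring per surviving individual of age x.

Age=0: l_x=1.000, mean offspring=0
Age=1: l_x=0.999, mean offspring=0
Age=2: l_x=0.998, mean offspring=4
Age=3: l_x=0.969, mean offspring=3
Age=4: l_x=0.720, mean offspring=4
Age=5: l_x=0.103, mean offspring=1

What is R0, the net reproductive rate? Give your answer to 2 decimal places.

lx·mx by age: 0, 0, 3.992, 2.907, 2.88, 0.103
R0 = Σ lx·mx = 9.882 → 9.88

9.88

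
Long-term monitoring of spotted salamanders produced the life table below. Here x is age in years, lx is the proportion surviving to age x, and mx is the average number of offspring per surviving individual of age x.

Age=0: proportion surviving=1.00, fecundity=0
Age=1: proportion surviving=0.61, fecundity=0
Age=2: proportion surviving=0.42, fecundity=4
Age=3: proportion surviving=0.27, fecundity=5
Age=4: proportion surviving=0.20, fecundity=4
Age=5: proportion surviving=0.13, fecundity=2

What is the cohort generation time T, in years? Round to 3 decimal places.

lx·mx: 0, 0, 1.68, 1.35, 0.8, 0.26 → R0 = 4.09
x·lx·mx: 0, 0, 3.36, 4.05, 3.2, 1.3 → Σ = 11.91
T = 11.91 / 4.09 = 2.91198… → 2.912

2.912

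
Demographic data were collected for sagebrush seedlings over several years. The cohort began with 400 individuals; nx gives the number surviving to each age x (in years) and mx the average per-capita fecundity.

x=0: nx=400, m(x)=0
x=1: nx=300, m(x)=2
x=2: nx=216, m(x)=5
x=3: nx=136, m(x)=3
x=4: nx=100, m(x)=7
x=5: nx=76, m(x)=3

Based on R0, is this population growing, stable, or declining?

lx = nx/n0 = nx/400: 1, 0.75, 0.54, 0.34, 0.25, 0.19
R0 = Σ lx·mx = 0 + 1.5 + 2.7 + 1.02 + 1.75 + 0.57 = 7.54
R0 > 1, so the population is growing.

growing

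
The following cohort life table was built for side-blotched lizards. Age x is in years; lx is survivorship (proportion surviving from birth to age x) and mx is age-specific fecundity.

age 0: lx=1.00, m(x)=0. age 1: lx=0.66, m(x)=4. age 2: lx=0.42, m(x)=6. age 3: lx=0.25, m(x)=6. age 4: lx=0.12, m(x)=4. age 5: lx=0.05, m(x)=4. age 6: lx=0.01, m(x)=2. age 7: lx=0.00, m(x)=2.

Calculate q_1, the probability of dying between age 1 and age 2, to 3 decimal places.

0.364

q_1 = (l_1 − l_2) / l_1 = (0.66 − 0.42) / 0.66
     = 0.24 / 0.66 = 0.363636… → 0.364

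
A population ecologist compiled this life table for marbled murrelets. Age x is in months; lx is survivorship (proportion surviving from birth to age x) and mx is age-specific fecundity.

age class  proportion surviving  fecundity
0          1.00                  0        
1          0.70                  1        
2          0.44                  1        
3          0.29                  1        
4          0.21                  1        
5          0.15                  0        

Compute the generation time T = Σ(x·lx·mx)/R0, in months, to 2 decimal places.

lx·mx: 0, 0.7, 0.44, 0.29, 0.21, 0 → R0 = 1.64
x·lx·mx: 0, 0.7, 0.88, 0.87, 0.84, 0 → Σ = 3.29
T = 3.29 / 1.64 = 2.006098… → 2.01

2.01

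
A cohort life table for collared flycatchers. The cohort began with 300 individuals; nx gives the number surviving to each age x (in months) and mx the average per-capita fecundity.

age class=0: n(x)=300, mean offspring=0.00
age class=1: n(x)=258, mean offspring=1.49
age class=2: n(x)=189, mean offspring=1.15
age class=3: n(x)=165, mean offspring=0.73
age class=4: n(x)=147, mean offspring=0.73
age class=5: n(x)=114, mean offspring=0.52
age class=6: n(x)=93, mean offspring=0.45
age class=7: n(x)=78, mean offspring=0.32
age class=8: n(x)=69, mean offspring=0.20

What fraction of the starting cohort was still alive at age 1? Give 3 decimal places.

0.860

l_1 = n_1/n_0 = 258/300 = 0.86 → 0.860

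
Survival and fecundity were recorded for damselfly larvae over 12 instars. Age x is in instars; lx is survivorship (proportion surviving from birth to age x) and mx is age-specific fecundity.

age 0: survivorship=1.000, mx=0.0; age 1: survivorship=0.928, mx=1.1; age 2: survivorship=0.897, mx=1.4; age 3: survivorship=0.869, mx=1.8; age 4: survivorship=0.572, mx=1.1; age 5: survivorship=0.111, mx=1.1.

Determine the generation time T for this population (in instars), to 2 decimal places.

2.47

lx·mx: 0, 1.0208, 1.2558, 1.5642, 0.6292, 0.1221 → R0 = 4.5921
x·lx·mx: 0, 1.0208, 2.5116, 4.6926, 2.5168, 0.6105 → Σ = 11.3523
T = 11.3523 / 4.5921 = 2.472137… → 2.47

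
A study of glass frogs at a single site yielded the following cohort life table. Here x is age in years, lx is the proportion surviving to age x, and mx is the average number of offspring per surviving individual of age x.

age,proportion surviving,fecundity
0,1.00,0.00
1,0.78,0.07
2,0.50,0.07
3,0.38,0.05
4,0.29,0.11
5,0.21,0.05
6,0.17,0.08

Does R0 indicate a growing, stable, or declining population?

declining

R0 = Σ lx·mx = 0 + 0.0546 + 0.035 + 0.019 + 0.0319 + 0.0105 + 0.0136 = 0.1646
R0 < 1, so the population is declining.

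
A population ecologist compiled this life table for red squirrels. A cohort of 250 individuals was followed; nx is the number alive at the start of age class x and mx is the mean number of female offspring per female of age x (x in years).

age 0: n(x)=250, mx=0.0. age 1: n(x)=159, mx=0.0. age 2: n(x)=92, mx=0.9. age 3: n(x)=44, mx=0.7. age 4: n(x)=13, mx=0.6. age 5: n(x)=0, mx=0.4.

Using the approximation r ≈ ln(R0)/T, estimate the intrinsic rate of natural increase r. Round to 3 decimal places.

lx = nx/n0 = nx/250: 1, 0.636, 0.368, 0.176, 0.052, 0
R0 = Σ lx·mx = 0 + 0 + 0.3312 + 0.1232 + 0.0312 + 0 = 0.4856
Σ x·lx·mx = 1.1568; T = 1.1568/0.4856 = 2.38221…
r ≈ ln(R0)/T = ln(0.4856)/2.38221… = -0.30324… → -0.303

-0.303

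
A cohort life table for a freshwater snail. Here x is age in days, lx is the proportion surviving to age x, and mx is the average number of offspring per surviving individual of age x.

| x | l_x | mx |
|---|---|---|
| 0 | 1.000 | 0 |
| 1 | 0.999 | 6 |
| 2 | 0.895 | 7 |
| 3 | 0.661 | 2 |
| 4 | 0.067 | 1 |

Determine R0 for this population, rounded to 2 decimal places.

13.65

lx·mx by age: 0, 5.994, 6.265, 1.322, 0.067
R0 = Σ lx·mx = 13.648 → 13.65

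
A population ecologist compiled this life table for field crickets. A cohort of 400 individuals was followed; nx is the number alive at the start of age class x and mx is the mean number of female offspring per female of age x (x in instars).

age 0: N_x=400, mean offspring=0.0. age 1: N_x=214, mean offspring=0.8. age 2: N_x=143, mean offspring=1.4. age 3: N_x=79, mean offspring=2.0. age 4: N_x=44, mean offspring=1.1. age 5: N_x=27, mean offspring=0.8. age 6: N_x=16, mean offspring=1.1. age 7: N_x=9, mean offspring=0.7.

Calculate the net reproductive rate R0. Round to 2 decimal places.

lx = nx/n0 = nx/400: 1, 0.535, 0.3575, 0.1975, 0.11, 0.0675, 0.04, 0.0225
lx·mx by age: 0, 0.428, 0.5005, 0.395, 0.121, 0.054, 0.044, 0.01575
R0 = Σ lx·mx = 1.55825 → 1.56

1.56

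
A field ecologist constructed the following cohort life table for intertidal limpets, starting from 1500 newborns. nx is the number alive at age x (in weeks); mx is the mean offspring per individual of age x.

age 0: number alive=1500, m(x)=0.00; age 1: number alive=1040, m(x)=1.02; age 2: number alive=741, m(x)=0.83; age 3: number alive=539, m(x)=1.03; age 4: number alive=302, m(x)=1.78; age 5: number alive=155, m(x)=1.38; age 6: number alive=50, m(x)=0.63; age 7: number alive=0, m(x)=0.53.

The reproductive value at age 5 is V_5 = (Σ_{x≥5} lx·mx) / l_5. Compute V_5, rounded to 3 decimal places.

lx = nx/n0 = nx/1500: 1, 0.69333…, 0.494, 0.35933…, 0.20133…, 0.10333…, 0.03333…, 0
lx·mx for x ≥ 5: 0.1426…, 0.021…, 0 → sum = 0.1636…
V_5 = 0.1636… / l_5 = 0.1636… / 0.103333… = 1.583226… → 1.583

1.583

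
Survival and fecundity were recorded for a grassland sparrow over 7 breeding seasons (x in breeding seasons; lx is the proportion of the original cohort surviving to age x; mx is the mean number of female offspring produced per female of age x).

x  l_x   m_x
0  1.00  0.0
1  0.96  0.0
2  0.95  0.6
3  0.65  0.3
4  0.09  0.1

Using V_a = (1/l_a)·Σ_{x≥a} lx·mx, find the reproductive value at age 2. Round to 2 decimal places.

lx·mx for x ≥ 2: 0.57, 0.195, 0.009 → sum = 0.774
V_2 = 0.774 / l_2 = 0.774 / 0.95 = 0.814737… → 0.81

0.81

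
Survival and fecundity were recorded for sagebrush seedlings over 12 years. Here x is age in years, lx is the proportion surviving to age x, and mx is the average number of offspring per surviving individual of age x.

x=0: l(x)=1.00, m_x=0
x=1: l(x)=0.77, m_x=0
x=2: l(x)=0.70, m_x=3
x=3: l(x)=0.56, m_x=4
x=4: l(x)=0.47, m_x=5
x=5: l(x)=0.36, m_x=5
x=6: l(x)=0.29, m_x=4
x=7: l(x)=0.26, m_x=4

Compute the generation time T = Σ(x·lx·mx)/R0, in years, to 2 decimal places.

4.07

lx·mx: 0, 0, 2.1, 2.24, 2.35, 1.8, 1.16, 1.04 → R0 = 10.69
x·lx·mx: 0, 0, 4.2, 6.72, 9.4, 9, 6.96, 7.28 → Σ = 43.56
T = 43.56 / 10.69 = 4.074836… → 4.07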